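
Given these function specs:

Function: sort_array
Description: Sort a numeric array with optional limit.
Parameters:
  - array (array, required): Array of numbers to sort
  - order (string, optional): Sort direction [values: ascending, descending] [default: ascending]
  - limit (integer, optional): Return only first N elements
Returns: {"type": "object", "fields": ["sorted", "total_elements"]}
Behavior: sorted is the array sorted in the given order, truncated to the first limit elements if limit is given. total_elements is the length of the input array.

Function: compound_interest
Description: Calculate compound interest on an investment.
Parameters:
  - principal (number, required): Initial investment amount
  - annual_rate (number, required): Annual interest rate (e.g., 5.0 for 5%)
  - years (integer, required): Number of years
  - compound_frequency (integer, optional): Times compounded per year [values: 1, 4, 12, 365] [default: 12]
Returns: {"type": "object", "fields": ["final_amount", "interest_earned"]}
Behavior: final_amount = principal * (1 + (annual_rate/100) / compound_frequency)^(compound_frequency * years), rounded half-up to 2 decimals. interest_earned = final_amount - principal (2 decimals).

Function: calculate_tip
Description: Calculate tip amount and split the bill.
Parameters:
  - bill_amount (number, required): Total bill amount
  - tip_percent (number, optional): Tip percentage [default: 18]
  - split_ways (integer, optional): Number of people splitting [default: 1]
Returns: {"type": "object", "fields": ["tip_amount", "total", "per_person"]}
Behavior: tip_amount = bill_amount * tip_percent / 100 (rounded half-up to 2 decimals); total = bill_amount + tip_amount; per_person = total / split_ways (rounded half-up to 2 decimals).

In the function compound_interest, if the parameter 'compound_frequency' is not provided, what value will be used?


The compound_interest spec declares:
  - compound_frequency (integer, optional): Times compounded per year [values: 1, 4, 12, 365] [default: 12]
Default:
12


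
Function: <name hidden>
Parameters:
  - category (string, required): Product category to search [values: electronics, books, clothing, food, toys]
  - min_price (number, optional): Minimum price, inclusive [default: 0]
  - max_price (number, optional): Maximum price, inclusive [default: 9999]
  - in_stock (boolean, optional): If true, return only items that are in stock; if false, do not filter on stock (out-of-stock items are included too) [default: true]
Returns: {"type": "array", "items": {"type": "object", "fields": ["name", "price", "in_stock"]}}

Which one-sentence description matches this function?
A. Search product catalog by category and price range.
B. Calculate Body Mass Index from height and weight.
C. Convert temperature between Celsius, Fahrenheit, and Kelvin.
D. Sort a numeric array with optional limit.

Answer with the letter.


Parameters category, min_price, max_price, in_stock and return "array" fit: Search product catalog by category and price range.
A


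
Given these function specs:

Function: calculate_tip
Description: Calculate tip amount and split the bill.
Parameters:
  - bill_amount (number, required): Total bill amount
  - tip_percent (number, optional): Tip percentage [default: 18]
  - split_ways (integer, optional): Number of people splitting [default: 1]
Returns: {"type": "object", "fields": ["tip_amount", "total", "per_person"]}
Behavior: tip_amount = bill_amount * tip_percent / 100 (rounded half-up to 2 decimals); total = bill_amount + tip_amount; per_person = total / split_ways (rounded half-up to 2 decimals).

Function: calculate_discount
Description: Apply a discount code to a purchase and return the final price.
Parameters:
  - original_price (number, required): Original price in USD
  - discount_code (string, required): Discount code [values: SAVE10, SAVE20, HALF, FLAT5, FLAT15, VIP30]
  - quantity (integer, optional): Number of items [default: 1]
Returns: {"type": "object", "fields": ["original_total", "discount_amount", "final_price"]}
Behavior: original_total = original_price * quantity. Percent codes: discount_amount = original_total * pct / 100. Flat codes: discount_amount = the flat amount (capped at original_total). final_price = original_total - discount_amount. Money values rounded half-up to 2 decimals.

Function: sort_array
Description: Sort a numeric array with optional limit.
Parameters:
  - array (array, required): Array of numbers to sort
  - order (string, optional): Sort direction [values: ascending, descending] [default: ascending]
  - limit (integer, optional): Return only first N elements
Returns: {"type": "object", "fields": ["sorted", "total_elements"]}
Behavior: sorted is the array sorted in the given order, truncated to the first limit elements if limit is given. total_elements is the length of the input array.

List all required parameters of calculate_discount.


Parameters of calculate_discount and their required/optional flag:
  original_price: required
  discount_code: required
  quantity: optional
discount_code, original_price


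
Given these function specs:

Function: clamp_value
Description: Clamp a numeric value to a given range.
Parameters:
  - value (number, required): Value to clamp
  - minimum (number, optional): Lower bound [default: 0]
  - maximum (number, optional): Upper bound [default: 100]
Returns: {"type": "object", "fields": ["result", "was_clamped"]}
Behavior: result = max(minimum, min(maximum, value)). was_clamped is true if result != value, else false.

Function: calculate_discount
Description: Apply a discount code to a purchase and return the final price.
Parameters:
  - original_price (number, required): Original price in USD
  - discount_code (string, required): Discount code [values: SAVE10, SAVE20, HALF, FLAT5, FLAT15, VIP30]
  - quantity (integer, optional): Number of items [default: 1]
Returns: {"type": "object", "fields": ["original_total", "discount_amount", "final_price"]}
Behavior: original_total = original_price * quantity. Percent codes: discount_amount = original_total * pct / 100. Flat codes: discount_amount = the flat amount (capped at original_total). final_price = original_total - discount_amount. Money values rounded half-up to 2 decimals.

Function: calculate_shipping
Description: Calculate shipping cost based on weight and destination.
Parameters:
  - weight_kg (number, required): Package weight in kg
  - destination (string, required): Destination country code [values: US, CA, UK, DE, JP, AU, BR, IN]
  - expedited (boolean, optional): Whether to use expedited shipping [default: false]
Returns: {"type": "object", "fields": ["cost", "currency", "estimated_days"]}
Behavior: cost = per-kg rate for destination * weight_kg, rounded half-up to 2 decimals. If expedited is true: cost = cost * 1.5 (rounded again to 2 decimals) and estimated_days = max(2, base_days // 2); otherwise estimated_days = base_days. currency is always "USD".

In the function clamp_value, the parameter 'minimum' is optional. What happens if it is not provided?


The clamp_value spec declares:
  - minimum (number, optional): Lower bound [default: 0]
It defaults to 0


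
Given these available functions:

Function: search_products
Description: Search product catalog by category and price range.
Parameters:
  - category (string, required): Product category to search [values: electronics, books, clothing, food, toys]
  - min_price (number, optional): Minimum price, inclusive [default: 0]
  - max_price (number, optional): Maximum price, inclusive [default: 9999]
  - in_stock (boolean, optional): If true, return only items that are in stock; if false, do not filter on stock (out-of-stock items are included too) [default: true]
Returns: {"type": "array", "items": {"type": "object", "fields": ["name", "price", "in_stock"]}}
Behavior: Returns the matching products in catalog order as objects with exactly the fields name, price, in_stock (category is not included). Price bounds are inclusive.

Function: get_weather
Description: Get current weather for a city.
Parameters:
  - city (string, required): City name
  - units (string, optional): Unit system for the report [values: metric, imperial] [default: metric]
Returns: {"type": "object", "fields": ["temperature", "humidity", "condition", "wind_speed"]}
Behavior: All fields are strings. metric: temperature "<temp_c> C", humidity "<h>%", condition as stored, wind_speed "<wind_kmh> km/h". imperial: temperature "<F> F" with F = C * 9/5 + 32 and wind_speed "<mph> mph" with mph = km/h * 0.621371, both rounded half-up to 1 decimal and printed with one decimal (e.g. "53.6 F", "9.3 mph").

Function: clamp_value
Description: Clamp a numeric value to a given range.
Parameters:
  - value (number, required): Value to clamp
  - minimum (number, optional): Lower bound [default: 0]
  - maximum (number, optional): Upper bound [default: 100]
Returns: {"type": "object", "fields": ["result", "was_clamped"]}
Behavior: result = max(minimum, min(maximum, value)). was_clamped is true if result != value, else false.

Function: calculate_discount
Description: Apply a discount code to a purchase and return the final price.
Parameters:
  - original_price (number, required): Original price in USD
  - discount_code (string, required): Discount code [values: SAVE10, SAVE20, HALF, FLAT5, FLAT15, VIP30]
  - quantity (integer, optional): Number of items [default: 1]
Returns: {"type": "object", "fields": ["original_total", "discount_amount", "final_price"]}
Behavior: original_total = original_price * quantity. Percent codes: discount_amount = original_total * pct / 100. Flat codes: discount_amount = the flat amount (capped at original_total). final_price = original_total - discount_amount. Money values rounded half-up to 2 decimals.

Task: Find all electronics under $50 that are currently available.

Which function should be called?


The task needs a function whose description is: Search product catalog by category and price range.
search_products


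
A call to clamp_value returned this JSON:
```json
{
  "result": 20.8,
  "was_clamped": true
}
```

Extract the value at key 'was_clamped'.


true


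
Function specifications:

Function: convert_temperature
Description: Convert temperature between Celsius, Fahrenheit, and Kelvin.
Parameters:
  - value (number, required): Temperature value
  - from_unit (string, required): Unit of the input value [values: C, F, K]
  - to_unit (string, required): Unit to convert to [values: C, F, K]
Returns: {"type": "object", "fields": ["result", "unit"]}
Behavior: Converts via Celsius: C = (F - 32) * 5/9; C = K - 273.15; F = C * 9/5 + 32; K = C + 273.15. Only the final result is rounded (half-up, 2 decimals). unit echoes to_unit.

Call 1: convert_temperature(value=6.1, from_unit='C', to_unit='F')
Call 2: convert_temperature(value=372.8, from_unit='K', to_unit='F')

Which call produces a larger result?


Call 1:
  Input already in C: 6.1
  To F: 6.1 * 9/5 + 32 = 42.98
  Round to 2 decimals: 42.98
  -> 42.98 F
Call 2:
  To C: 372.8 - 273.15 = 99.65
  To F: 99.65 * 9/5 + 32 = 211.37
  Round to 2 decimals: 211.37
  -> 211.37 F
Call 2 (211.37 F)


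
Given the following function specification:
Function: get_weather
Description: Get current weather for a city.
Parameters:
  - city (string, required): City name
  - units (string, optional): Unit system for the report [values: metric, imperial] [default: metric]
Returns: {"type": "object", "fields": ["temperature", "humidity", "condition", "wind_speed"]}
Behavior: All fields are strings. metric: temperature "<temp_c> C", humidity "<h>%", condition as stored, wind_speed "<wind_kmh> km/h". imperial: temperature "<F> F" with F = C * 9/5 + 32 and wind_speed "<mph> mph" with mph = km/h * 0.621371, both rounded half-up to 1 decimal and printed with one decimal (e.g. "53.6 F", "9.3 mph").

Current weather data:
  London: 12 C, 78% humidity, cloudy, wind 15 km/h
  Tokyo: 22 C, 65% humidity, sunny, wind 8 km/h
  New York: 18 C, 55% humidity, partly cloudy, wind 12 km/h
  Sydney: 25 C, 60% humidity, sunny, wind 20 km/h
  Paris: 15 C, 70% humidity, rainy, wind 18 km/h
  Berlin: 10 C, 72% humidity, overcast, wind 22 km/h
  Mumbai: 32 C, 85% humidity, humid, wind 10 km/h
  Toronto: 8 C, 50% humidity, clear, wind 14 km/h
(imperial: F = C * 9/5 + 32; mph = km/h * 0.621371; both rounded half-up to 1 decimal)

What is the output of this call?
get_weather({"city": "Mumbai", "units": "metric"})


Mumbai record: 32 C, 85%, humid, 10 km/h
metric: report values as stored ('<temp_c> C', '<humidity>%', '<wind_kmh> km/h')
Output:
{"temperature": "32 C", "humidity": "85%", "condition": "humid", "wind_speed": "10 km/h"}


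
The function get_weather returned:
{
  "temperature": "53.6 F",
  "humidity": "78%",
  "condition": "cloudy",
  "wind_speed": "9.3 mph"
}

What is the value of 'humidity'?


78%


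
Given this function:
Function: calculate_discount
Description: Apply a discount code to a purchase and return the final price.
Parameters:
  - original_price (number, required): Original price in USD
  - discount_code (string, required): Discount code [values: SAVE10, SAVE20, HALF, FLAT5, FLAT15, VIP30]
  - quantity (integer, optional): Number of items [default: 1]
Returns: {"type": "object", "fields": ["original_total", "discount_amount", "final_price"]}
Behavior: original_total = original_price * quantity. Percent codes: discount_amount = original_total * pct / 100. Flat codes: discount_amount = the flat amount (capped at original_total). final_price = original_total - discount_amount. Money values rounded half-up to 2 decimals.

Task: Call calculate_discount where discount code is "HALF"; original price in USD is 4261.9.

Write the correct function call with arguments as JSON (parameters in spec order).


Mapping each described value to its parameter name:
  'Discount code' -> discount_code = "HALF"
  'Original price in USD' -> original_price = 4261.9
calculate_discount({"original_price": 4261.9, "discount_code": "HALF"})


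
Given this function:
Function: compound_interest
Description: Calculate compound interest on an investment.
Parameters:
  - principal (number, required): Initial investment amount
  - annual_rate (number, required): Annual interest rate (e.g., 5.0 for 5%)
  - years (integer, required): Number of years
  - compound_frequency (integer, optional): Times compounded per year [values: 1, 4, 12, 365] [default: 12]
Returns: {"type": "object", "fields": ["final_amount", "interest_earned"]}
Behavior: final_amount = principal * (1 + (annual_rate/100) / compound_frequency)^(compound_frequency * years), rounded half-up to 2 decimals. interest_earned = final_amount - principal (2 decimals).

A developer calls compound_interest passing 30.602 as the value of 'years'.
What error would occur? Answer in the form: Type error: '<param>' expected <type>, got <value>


Spec: 'years' is declared as integer; 30.602 is a non-integer number.
Type error: 'years' expected integer, got 30.602


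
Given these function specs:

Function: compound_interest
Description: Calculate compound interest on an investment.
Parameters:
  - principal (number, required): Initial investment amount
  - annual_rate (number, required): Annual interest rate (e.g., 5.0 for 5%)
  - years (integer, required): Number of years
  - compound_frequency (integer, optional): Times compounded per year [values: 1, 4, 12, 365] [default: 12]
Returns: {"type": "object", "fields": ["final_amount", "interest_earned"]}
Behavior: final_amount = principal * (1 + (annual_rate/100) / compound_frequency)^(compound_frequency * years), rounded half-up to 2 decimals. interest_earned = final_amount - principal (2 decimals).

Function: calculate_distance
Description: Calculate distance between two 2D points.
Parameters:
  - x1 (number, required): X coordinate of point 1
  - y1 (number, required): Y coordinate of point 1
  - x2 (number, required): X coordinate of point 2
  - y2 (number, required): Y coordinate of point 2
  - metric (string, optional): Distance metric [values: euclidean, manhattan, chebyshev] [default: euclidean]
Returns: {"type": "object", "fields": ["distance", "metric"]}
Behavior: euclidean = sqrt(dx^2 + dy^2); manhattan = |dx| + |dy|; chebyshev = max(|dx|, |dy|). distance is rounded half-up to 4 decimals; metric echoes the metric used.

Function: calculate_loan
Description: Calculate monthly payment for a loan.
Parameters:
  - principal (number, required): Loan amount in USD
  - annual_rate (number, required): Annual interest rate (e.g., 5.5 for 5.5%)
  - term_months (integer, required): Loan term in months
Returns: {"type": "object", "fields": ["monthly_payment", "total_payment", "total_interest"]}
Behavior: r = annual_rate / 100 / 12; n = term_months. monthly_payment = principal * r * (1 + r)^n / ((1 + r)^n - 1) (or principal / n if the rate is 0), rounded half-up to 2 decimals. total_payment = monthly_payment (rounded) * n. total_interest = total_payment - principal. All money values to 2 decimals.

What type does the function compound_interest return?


The compound_interest spec declares Returns: {"type": "object", "fields": ["final_amount", "interest_earned"]}
Type:
object


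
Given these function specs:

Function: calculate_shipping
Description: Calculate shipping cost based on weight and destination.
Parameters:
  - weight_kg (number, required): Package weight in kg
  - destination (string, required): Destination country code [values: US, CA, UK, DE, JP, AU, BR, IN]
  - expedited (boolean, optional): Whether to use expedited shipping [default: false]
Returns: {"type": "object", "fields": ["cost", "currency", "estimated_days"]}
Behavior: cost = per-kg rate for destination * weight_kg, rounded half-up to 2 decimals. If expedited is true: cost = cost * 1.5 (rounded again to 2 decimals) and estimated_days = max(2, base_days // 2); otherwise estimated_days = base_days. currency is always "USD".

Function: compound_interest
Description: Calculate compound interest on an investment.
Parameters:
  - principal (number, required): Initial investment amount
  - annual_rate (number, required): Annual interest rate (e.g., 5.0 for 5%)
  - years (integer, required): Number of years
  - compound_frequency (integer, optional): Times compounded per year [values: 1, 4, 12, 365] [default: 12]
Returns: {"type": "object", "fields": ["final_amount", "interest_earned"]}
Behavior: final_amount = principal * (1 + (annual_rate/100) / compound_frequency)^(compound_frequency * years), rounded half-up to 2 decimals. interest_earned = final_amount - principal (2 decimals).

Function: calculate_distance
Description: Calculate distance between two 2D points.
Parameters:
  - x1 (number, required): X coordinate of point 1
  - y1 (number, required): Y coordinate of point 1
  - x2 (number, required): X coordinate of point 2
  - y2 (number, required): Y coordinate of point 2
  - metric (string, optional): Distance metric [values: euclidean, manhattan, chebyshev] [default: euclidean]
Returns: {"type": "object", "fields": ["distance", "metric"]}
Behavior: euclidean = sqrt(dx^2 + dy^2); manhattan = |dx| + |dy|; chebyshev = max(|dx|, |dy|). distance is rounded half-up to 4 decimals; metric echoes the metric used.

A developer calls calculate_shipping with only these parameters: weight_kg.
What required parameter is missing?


Required parameters: weight_kg, destination
Provided: weight_kg
Missing: destination
destination


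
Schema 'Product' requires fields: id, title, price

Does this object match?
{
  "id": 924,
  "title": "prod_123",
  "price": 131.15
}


Checking required fields... All present.
Valid - all required fields present


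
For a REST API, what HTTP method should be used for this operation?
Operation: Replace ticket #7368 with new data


GET = read, POST = create, PUT = update/replace, DELETE = remove
This operation is an update/replace.
PUT


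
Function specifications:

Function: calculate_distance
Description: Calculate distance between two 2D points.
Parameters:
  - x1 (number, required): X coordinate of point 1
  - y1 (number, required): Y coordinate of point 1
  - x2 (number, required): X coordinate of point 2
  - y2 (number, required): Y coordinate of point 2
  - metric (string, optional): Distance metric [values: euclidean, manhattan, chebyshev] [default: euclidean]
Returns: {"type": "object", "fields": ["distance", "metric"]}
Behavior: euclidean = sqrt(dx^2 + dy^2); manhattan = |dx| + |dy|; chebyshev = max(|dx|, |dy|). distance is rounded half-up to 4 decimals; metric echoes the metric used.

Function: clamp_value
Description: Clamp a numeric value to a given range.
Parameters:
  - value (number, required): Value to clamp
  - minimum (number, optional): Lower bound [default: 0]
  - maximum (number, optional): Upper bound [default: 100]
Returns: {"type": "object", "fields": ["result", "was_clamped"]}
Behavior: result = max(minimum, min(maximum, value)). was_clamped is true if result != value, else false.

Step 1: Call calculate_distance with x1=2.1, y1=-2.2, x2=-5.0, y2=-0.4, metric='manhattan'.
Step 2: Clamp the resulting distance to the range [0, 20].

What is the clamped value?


Step 1: calculate_distance (manhattan)
  |dx| = |-5 - 2.1| = 7.1; |dy| = |-0.4 - -2.2| = 1.8
  manhattan: 7.1 + 1.8 = 8.9
  Round to 4 decimals: 8.9
  -> distance = 8.9
Step 2: clamp_value(value=8.9, minimum=0, maximum=20)
  result = max(0, min(20, 8.9)) = max(0, 8.9) = 8.9
  was_clamped = (8.9 != 8.9) = false
  -> result = 8.9
8.9


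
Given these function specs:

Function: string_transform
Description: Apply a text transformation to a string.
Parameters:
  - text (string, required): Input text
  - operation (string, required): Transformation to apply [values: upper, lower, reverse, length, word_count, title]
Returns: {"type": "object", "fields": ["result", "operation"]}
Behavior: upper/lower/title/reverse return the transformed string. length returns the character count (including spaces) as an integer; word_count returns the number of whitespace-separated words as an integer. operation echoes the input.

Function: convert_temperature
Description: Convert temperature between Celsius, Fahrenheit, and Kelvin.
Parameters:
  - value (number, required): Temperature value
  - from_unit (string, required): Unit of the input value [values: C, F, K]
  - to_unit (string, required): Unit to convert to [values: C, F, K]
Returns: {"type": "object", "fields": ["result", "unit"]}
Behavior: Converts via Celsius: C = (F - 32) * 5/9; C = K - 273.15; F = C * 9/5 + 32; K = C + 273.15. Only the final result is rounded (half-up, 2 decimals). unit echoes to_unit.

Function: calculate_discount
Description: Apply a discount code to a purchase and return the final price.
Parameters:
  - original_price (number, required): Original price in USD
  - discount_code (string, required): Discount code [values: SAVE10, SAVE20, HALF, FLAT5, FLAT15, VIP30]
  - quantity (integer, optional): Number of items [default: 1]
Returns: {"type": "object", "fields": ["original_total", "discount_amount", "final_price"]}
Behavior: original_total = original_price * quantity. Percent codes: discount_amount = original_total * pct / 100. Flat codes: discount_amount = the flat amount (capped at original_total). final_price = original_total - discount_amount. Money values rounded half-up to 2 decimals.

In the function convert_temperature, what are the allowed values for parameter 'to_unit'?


The convert_temperature spec declares:
  - to_unit (string, required): Unit to convert to [values: C, F, K]
Allowed values:
C, F, K


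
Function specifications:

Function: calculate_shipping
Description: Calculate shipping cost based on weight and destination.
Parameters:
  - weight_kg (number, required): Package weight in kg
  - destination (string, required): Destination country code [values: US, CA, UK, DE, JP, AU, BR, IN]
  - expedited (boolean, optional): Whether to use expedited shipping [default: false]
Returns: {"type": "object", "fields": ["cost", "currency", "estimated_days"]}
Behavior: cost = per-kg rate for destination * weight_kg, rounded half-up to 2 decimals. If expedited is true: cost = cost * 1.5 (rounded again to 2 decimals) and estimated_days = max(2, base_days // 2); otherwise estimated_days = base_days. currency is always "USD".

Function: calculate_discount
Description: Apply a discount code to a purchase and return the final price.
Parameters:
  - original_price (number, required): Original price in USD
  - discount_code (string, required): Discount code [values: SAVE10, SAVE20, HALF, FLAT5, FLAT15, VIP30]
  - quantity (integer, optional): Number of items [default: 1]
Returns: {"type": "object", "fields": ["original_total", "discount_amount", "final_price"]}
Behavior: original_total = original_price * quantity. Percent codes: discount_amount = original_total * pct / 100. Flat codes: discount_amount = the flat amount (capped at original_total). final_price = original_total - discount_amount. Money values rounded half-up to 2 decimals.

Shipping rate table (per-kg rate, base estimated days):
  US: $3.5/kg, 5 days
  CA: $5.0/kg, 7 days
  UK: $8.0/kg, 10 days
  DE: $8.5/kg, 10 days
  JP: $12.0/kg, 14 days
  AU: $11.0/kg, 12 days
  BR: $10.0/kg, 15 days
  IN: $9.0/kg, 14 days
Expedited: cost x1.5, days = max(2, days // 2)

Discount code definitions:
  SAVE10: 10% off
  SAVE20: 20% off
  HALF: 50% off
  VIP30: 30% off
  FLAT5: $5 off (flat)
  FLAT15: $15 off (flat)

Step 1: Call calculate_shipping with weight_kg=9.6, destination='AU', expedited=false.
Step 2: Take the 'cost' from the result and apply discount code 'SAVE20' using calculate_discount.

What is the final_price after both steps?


Step 1: calculate_shipping(weight_kg=9.6, destination=AU, expedited=false)
  Rate for AU: $11.0/kg, base 12 days
  cost = 11.0 * 9.6 = 105.6 -> 105.60
  expedited not set/false: estimated_days = 12
  -> cost = 105.60 USD
Step 2: calculate_discount(original_price=105.6, discount_code=SAVE20, quantity=1)
  original_total = 105.6 * 1 = 105.60
  SAVE20 = 20% off: discount_amount = 105.60 * 20/100 = 21.12 -> 21.12
  final_price = 105.60 - 21.12 = 84.48
  -> final_price = 84.48
$84.48


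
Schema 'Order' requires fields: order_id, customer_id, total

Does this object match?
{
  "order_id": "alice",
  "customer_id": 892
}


Checking required fields...
Missing: total
Invalid - missing required field 'total'


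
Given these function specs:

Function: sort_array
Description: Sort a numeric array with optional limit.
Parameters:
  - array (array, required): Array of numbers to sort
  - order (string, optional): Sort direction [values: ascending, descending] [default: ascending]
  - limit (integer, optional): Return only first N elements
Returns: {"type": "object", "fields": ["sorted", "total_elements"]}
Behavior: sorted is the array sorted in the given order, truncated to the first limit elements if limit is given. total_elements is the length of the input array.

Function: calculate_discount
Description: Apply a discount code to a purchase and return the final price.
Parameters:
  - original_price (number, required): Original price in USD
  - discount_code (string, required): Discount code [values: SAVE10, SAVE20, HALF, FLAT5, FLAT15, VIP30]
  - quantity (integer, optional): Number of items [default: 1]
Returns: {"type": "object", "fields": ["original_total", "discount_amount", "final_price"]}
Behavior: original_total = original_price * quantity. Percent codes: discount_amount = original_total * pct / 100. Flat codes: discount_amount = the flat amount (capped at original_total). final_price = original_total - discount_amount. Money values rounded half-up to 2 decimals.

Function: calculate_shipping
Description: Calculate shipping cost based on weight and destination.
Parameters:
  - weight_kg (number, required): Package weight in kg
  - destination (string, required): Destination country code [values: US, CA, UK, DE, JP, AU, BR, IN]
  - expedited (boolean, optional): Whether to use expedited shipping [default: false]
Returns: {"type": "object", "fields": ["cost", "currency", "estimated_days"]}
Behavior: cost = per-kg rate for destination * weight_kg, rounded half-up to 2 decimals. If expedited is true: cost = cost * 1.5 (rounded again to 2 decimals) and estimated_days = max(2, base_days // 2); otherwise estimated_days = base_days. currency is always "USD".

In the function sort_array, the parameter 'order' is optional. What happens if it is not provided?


The sort_array spec declares:
  - order (string, optional): Sort direction [values: ascending, descending] [default: ascending]
It defaults to ascending


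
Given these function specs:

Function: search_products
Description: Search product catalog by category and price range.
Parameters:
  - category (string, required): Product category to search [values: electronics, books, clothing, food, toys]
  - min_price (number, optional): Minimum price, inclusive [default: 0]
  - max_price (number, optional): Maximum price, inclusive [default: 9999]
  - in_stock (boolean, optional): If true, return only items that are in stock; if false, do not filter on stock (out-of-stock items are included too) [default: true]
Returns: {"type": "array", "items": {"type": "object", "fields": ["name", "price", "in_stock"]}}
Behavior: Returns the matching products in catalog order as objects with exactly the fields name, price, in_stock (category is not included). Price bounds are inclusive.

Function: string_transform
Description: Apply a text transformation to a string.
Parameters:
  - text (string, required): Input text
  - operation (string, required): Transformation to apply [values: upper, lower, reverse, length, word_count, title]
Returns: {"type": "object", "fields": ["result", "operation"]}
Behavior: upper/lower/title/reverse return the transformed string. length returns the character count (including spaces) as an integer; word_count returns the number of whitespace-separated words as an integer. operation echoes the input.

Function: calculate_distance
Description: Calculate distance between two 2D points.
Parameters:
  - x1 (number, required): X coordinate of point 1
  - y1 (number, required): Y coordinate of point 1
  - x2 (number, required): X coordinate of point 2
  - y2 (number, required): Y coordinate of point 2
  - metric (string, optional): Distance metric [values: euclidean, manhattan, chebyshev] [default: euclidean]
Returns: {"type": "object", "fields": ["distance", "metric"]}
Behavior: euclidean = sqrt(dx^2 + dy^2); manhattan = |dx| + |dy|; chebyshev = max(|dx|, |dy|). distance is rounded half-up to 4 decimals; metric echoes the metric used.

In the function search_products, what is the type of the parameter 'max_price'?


The search_products spec declares:
  - max_price (number, optional): Maximum price, inclusive [default: 9999]
Type:
number


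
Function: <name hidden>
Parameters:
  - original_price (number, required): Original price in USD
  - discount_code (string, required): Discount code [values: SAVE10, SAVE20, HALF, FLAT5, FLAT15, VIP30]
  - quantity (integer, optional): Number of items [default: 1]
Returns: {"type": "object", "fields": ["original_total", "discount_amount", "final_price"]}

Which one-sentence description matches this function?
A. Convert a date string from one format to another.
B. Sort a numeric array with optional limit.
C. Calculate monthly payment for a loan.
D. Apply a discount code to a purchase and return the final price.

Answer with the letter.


Parameters original_price, discount_code, quantity and return ["original_total", "discount_amount", "final_price"] fit: Apply a discount code to a purchase and return the final price.
D


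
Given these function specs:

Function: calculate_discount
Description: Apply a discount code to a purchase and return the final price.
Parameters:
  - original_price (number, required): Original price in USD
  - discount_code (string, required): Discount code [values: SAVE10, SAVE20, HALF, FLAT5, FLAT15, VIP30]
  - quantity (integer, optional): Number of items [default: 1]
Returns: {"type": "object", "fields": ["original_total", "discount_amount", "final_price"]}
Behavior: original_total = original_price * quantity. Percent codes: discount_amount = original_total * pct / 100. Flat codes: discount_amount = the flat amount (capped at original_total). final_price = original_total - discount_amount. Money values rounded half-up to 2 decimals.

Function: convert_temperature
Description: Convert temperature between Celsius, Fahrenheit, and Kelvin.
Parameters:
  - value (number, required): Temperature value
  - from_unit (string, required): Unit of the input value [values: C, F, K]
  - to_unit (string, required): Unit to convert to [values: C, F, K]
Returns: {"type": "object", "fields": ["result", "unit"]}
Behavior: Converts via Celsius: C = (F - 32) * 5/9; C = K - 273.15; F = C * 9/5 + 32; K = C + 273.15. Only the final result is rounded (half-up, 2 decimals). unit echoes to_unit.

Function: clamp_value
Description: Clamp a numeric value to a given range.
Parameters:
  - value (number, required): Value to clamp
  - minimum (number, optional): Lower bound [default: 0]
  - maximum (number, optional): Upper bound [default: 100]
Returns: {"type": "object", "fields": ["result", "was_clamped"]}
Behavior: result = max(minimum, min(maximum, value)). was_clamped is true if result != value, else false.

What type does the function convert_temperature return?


The convert_temperature spec declares Returns: {"type": "object", "fields": ["result", "unit"]}
Type:
object


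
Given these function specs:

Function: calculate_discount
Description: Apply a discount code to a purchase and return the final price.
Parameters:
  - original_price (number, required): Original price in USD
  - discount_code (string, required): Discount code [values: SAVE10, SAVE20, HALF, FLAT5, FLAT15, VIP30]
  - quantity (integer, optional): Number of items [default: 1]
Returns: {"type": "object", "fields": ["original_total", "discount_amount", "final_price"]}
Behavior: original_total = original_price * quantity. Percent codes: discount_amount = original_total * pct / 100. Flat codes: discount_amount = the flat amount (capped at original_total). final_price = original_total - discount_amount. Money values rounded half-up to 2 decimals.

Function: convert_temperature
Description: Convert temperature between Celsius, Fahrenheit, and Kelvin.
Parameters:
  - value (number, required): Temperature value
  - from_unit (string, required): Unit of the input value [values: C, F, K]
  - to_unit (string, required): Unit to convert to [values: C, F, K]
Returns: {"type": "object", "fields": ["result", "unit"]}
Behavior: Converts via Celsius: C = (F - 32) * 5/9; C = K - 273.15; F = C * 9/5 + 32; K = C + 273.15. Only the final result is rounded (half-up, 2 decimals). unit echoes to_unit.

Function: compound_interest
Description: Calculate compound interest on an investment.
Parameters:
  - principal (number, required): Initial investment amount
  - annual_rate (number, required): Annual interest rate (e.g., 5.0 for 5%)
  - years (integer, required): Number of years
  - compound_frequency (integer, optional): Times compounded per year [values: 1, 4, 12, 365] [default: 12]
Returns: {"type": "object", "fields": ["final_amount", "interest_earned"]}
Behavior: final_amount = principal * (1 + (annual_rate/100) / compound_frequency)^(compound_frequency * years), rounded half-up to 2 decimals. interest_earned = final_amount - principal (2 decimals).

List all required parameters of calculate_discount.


Parameters of calculate_discount and their required/optional flag:
  original_price: required
  discount_code: required
  quantity: optional
discount_code, original_price


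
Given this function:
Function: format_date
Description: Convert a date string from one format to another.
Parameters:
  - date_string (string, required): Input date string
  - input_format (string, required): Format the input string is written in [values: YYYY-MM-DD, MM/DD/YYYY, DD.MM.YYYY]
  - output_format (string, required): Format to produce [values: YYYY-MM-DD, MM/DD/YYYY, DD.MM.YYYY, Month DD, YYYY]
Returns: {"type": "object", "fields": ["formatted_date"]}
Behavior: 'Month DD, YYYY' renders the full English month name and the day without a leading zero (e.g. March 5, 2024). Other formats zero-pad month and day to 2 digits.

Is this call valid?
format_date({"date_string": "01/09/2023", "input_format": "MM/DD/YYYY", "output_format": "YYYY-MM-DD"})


Checking all required parameters present and types match... All valid.
Valid


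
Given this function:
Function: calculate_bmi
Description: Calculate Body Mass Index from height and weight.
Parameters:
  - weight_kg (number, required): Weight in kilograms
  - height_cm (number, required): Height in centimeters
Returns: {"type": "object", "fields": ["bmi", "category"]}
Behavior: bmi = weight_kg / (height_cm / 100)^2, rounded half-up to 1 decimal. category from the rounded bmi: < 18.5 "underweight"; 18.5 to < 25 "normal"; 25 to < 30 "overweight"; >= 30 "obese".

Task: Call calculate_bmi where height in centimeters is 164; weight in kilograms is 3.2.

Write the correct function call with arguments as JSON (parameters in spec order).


Mapping each described value to its parameter name:
  'Height in centimeters' -> height_cm = 164
  'Weight in kilograms' -> weight_kg = 3.2
calculate_bmi({"weight_kg": 3.2, "height_cm": 164})


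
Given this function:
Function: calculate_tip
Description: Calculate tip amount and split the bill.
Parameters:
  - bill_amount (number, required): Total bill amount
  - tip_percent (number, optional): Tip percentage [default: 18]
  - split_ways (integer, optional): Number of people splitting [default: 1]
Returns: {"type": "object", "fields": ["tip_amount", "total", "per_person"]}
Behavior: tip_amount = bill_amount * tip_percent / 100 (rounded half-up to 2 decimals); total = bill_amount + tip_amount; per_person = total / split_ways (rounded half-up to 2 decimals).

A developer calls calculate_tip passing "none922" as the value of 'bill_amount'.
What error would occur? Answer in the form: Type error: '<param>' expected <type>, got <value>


Spec: 'bill_amount' is declared as number; "none922" is a string.
Type error: 'bill_amount' expected number, got "none922"


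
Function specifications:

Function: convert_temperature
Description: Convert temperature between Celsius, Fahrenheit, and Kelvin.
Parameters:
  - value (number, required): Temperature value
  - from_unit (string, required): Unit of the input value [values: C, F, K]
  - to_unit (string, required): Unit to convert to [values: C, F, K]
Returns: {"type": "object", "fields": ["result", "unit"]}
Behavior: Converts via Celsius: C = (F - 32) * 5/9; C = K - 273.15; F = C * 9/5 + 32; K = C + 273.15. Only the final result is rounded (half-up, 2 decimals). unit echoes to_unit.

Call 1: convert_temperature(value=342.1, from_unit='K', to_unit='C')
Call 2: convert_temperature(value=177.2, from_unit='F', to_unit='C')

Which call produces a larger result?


Call 1:
  To C: 342.1 - 273.15 = 68.95
  Target is C: 68.95
  Round to 2 decimals: 68.95
  -> 68.95 C
Call 2:
  To C: (177.2 - 32) * 5/9 = 80.666667
  Target is C: 80.666667
  Round to 2 decimals: 80.67
  -> 80.67 C
Call 2 (80.67 C)


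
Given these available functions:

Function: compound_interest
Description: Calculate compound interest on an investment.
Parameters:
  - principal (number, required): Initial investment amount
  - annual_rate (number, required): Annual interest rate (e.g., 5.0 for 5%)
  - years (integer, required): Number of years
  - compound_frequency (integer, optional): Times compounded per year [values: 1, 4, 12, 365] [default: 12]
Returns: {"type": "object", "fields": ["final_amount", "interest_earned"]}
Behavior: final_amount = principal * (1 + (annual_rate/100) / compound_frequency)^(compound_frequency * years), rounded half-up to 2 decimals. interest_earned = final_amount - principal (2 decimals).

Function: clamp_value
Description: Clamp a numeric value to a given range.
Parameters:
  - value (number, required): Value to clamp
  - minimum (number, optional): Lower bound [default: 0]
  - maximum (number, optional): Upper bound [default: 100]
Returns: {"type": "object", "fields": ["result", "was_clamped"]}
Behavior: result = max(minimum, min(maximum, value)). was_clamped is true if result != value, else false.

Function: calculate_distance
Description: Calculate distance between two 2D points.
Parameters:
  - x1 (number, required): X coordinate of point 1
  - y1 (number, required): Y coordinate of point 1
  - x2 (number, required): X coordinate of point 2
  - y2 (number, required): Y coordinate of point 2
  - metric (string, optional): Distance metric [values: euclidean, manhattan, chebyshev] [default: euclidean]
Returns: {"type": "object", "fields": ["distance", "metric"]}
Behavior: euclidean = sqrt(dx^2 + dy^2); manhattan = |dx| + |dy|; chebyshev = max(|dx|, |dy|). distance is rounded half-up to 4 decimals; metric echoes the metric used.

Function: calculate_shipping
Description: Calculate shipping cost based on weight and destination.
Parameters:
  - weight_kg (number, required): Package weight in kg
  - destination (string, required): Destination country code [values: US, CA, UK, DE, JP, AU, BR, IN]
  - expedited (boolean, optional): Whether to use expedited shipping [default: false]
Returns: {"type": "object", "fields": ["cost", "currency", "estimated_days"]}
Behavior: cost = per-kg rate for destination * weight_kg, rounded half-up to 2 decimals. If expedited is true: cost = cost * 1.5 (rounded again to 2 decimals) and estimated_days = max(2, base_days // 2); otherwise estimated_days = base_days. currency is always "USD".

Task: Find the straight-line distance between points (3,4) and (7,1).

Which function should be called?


The task needs a function whose description is: Calculate distance between two 2D points.
calculate_distance
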